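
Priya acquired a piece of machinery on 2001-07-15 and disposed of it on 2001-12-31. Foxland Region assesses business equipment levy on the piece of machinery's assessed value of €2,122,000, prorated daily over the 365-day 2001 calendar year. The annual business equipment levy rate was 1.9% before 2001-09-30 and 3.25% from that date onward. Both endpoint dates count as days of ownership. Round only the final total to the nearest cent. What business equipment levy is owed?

2001-07-15 to 2001-09-29: 77 days at 1.9% → €2,122,000 × 1.9% × 77/365 = €8,505.4411
2001-09-30 to 2001-12-31: 93 days at 3.25% → €2,122,000 × 3.25% × 93/365 = €17,571.9041
Total = €26,077.3452

€26,077.35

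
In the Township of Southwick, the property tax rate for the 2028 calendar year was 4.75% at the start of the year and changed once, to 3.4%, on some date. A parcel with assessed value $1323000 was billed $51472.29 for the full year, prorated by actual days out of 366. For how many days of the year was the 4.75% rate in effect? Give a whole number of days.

133 days

Let d = days at the first rate; then 366 − d days at the second rate.
$1323000 × [4.75%·d + 3.4%·(366−d)] / 366 = $51472.29
Solving gives d = 133, so the new rate took effect on May 13, 2028.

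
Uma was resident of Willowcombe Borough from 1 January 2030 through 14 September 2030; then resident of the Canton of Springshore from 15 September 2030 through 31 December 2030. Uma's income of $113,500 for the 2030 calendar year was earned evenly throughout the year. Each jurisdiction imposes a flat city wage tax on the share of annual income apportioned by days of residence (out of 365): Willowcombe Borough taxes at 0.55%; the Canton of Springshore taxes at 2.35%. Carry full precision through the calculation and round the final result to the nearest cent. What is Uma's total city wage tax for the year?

Willowcombe Borough, 1 January – 14 September 2030: 257 days → $113,500 × 0.55% × 257/365 = $439.5404
The Canton of Springshore, 15 September – 31 December 2030: 108 days → $113,500 × 2.35% × 108/365 = $789.2137
Total = $1,228.7541

$1,228.75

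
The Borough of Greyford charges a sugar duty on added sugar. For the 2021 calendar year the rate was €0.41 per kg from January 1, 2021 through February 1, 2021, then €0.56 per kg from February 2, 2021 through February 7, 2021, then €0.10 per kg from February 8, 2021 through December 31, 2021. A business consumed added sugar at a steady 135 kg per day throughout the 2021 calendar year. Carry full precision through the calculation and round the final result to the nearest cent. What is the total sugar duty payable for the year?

€6639.30

January 1 – February 1, 2021: 32 days × 135 kg/day = 4,320 kg at €0.41/kg → €1771.20
February 2 – February 7, 2021: 6 days × 135 kg/day = 810 kg at €0.56/kg → €453.60
February 8 – December 31, 2021: 327 days × 135 kg/day = 44,145 kg at €0.10/kg → €4414.50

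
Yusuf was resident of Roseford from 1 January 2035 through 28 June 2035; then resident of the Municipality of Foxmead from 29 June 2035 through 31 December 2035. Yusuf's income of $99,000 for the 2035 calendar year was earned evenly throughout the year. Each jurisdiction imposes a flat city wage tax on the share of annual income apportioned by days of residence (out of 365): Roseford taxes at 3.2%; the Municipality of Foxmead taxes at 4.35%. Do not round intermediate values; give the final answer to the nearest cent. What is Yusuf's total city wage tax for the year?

$3,748.17

Roseford, 1 January – 28 June 2035: 179 days → $99,000 × 3.2% × 179/365 = $1,553.6219
The Municipality of Foxmead, 29 June – 31 December 2035: 186 days → $99,000 × 4.35% × 186/365 = $2,194.5452
Total = $3,748.1671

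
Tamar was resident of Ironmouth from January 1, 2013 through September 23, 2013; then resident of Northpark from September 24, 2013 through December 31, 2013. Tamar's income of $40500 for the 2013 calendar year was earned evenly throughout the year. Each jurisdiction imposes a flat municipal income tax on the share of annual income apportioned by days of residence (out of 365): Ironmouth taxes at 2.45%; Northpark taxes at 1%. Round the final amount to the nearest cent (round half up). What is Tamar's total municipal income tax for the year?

Ironmouth, January 1 – September 23, 2013: 266 days → $40500 × 2.45% × 266/365 = $723.1192
Northpark, September 24 – December 31, 2013: 99 days → $40500 × 1% × 99/365 = $109.8493
Total = $832.9685

$832.97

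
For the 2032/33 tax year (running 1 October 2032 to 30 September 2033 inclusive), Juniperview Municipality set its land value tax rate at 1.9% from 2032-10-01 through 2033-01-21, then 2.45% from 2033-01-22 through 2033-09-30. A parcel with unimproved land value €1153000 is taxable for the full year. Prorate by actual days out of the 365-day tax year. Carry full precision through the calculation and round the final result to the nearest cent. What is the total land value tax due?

€26285.24

2032-10-01 to 2033-01-21: 113 days at 1.9% → €1153000 × 1.9% × 113/365 = €6782.1671
2033-01-22 to 2033-09-30: 252 days at 2.45% → €1153000 × 2.45% × 252/365 = €19503.0740
Total = €26285.2411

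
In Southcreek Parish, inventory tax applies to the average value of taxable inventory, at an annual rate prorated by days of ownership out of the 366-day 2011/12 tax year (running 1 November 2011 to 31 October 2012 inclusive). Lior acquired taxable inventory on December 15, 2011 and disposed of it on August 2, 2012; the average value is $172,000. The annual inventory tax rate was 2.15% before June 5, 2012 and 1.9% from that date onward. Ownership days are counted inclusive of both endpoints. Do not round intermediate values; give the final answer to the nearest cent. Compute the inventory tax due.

December 15, 2011 – June 4, 2012: 173 days at 2.15% → $172,000 × 2.15% × 173/366 = $1,747.9617
June 5 – August 2, 2012: 59 days at 1.9% → $172,000 × 1.9% × 59/366 = $526.8087
Total = $2,274.7705

$2,274.77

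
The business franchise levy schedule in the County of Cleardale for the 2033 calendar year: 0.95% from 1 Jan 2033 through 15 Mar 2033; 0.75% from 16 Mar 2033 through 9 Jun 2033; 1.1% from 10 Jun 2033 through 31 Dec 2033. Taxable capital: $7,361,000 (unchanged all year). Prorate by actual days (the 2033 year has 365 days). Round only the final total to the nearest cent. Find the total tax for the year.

1 Jan – 15 Mar 2033: 74 days at 0.95% → $7,361,000 × 0.95% × 74/365 = $14,177.4877
16 Mar – 9 Jun 2033: 86 days at 0.75% → $7,361,000 × 0.75% × 86/365 = $13,007.7945
10 Jun – 31 Dec 2033: 205 days at 1.1% → $7,361,000 × 1.1% × 205/365 = $45,476.8630
Total = $72,662.1452

$72,662.15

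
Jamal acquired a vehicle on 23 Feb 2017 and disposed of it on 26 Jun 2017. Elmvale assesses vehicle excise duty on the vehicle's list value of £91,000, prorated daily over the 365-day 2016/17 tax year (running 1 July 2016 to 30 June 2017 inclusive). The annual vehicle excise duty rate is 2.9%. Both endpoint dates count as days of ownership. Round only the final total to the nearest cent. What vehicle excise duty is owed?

£896.54

Days held (23 Feb – 26 Jun 2017): 124 out of 365
Tax = £91,000 × 2.9% × 124/365 = £896.5370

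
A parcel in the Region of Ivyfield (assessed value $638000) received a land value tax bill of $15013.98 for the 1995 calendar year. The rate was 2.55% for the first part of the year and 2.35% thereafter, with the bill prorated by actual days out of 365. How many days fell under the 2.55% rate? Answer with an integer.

6 days

Let d = days at the first rate; then 365 − d days at the second rate.
$638000 × [2.55%·d + 2.35%·(365−d)] / 365 = $15013.98
Solving gives d = 6, so the new rate took effect on 7 January 1995.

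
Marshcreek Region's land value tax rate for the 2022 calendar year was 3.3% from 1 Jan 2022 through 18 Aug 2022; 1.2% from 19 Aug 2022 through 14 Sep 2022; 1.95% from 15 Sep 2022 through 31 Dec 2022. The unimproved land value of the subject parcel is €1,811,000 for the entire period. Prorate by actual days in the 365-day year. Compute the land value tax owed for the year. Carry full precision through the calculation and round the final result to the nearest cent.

€49,715.67

1 Jan – 18 Aug 2022: 230 days at 3.3% → €1,811,000 × 3.3% × 230/365 = €37,658.8767
19 Aug – 14 Sep 2022: 27 days at 1.2% → €1,811,000 × 1.2% × 27/365 = €1,607.5726
15 Sep – 31 Dec 2022: 108 days at 1.95% → €1,811,000 × 1.95% × 108/365 = €10,449.2219
Total = €49,715.6712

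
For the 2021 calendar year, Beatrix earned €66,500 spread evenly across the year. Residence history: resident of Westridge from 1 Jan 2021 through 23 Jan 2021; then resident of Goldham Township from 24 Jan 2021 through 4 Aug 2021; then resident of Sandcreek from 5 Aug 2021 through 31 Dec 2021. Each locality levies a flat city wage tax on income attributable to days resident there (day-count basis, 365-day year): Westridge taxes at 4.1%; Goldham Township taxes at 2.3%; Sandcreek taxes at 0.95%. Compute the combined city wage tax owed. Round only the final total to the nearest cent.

€1,238.45

Westridge, 1 Jan – 23 Jan 2021: 23 days → €66,500 × 4.1% × 23/365 = €171.8068
Goldham Township, 24 Jan – 4 Aug 2021: 193 days → €66,500 × 2.3% × 193/365 = €808.7493
Sandcreek, 5 Aug – 31 Dec 2021: 149 days → €66,500 × 0.95% × 149/365 = €257.8925
Total = €1,238.4486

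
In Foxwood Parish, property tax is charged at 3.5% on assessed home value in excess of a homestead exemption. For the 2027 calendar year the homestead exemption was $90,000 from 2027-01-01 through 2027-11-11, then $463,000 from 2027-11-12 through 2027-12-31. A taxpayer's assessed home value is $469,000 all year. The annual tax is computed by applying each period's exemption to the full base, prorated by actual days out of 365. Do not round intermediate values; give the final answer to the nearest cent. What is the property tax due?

$11,476.64

2027-01-01 to 2027-11-11: 315 days, exemption $90,000 → ($469,000 − $90,000) × 3.5% × 315/365 = $11,447.8767
2027-11-12 to 2027-12-31: 50 days, exemption $463,000 → ($469,000 − $463,000) × 3.5% × 50/365 = $28.7671
Total = $11,476.6438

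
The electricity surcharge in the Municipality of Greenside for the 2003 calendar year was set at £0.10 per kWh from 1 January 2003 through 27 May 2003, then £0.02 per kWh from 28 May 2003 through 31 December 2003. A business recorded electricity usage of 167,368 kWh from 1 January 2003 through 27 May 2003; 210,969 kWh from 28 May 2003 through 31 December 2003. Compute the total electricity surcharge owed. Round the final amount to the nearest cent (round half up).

£20,956.18

1 January – 27 May 2003: 167,368 kWh at £0.10/kWh → £16,736.80
28 May – 31 December 2003: 210,969 kWh at £0.02/kWh → £4,219.38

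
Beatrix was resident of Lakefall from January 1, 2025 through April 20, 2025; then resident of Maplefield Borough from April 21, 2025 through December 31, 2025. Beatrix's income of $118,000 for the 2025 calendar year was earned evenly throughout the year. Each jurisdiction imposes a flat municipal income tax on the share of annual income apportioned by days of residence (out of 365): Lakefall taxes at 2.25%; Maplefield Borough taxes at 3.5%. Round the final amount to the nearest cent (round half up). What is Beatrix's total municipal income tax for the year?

$3,685.48

Lakefall, January 1 – April 20, 2025: 110 days → $118,000 × 2.25% × 110/365 = $800.1370
Maplefield Borough, April 21 – December 31, 2025: 255 days → $118,000 × 3.5% × 255/365 = $2,885.3425
Total = $3,685.4795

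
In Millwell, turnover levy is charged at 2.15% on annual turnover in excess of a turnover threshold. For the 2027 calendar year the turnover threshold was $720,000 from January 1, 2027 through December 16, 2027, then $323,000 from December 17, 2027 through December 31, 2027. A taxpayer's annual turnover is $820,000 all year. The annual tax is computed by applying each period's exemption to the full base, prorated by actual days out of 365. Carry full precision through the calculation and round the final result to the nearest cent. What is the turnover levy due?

$2,500.77

January 1 – December 16, 2027: 350 days, exemption $720,000 → ($820,000 − $720,000) × 2.15% × 350/365 = $2,061.6438
December 17 – December 31, 2027: 15 days, exemption $323,000 → ($820,000 − $323,000) × 2.15% × 15/365 = $439.1301
Total = $2,500.7740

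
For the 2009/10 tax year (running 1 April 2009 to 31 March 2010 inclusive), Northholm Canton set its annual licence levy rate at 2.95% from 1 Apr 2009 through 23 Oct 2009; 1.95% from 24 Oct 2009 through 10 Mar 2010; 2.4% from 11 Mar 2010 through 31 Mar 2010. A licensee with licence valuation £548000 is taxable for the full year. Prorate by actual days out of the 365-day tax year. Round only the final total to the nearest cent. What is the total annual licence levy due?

£13920.70

1 Apr – 23 Oct 2009: 206 days at 2.95% → £548000 × 2.95% × 206/365 = £9123.8247
24 Oct 2009 – 10 Mar 2010: 138 days at 1.95% → £548000 × 1.95% × 138/365 = £4040.1863
11 Mar – 31 Mar 2010: 21 days at 2.4% → £548000 × 2.4% × 21/365 = £756.6904
Total = £13920.7014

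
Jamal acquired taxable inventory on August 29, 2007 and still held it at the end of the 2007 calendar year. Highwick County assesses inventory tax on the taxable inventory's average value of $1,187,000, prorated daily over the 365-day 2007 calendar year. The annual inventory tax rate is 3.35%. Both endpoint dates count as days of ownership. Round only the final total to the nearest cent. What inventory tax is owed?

$13,617.98

Days held (August 29 – December 31, 2007): 125 out of 365
Tax = $1,187,000 × 3.35% × 125/365 = $13,617.9795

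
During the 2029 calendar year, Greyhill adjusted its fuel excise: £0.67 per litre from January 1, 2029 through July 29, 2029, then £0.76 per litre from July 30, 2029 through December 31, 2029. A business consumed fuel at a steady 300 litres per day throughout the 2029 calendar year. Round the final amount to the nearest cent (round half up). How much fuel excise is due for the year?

January 1 – July 29, 2029: 210 days × 300 litres/day = 63,000 litres at £0.67/litre → £42,210.00
July 30 – December 31, 2029: 155 days × 300 litres/day = 46,500 litres at £0.76/litre → £35,340.00

£77,550.00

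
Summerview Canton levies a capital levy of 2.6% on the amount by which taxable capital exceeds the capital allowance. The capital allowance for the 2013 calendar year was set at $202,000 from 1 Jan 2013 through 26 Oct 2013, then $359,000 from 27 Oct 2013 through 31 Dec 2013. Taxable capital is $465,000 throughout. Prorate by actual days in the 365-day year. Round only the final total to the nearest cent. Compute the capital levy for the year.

1 Jan – 26 Oct 2013: 299 days, exemption $202,000 → ($465,000 − $202,000) × 2.6% × 299/365 = $5,601.5397
27 Oct – 31 Dec 2013: 66 days, exemption $359,000 → ($465,000 − $359,000) × 2.6% × 66/365 = $498.3452
Total = $6,099.8849

$6,099.88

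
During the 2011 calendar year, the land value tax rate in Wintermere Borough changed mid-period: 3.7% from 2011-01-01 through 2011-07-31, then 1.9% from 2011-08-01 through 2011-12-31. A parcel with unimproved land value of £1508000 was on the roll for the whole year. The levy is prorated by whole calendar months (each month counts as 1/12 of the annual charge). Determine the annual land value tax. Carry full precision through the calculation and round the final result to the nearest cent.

2011-01-01 to 2011-07-31: 7 months at 3.7% → £1508000 × 3.7% × 7/12 = £32547.6667
2011-08-01 to 2011-12-31: 5 months at 1.9% → £1508000 × 1.9% × 5/12 = £11938.3333
Total = £44486.0000

£44486.00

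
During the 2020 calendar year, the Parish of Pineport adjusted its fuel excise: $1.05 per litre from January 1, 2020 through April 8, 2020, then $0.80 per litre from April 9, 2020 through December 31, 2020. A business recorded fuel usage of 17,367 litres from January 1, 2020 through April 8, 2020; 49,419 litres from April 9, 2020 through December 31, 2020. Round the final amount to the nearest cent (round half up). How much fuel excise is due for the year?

January 1 – April 8, 2020: 17,367 litres at $1.05/litre → $18235.35
April 9 – December 31, 2020: 49,419 litres at $0.80/litre → $39535.20

$57770.55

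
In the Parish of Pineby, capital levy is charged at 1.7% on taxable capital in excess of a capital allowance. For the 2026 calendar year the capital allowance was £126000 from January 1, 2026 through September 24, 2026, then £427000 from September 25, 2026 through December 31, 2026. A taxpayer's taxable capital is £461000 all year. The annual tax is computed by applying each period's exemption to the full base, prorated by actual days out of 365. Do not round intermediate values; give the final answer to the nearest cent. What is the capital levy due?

January 1 – September 24, 2026: 267 days, exemption £126000 → (£461000 − £126000) × 1.7% × 267/365 = £4165.9315
September 25 – December 31, 2026: 98 days, exemption £427000 → (£461000 − £427000) × 1.7% × 98/365 = £155.1890
Total = £4321.1205

£4321.12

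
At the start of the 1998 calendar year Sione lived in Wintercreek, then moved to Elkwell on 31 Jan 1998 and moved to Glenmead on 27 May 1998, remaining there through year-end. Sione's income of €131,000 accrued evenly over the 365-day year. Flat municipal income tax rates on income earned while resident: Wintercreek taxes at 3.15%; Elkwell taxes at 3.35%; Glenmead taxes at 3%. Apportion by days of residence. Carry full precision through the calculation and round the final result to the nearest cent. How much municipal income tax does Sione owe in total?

€4,091.87

Wintercreek, 1 Jan – 30 Jan 1998: 30 days → €131,000 × 3.15% × 30/365 = €339.1644
Elkwell, 31 Jan – 26 May 1998: 116 days → €131,000 × 3.35% × 116/365 = €1,394.7014
Glenmead, 27 May – 31 Dec 1998: 219 days → €131,000 × 3% × 219/365 = €2,358.0000
Total = €4,091.8658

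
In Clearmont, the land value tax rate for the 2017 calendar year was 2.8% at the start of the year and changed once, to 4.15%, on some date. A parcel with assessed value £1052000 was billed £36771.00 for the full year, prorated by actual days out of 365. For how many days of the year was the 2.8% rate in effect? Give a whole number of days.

Let d = days at the first rate; then 365 − d days at the second rate.
£1052000 × [2.8%·d + 4.15%·(365−d)] / 365 = £36771.00
Solving gives d = 177, so the new rate took effect on 27 June 2017.

177 days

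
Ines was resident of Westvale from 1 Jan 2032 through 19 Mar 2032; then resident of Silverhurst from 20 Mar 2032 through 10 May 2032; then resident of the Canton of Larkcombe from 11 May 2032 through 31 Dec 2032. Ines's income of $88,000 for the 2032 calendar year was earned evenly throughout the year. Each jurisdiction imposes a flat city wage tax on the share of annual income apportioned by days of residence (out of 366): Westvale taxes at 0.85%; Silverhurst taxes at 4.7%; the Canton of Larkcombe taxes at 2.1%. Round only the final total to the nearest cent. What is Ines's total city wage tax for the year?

Westvale, 1 Jan – 19 Mar 2032: 79 days → $88,000 × 0.85% × 79/366 = $161.4536
Silverhurst, 20 Mar – 10 May 2032: 52 days → $88,000 × 4.7% × 52/366 = $587.6284
The Canton of Larkcombe, 11 May – 31 Dec 2032: 235 days → $88,000 × 2.1% × 235/366 = $1,186.5574
Total = $1,935.6393

$1,935.64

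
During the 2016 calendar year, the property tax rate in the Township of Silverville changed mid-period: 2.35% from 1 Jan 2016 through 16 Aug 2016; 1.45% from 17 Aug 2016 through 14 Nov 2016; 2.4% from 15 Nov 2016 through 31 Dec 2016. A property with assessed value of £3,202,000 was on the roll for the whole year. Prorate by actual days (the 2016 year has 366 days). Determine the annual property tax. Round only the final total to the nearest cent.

£68,366.20

1 Jan – 16 Aug 2016: 229 days at 2.35% → £3,202,000 × 2.35% × 229/366 = £47,080.7732
17 Aug – 14 Nov 2016: 90 days at 1.45% → £3,202,000 × 1.45% × 90/366 = £11,416.9672
15 Nov – 31 Dec 2016: 47 days at 2.4% → £3,202,000 × 2.4% × 47/366 = £9,868.4590
Total = £68,366.1995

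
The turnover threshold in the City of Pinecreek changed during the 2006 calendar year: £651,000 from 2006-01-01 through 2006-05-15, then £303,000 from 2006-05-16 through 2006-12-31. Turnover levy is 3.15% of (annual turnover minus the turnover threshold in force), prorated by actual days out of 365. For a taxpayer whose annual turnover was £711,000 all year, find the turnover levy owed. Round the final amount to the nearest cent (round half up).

£8,797.56

2006-01-01 to 2006-05-15: 135 days, exemption £651,000 → (£711,000 − £651,000) × 3.15% × 135/365 = £699.0411
2006-05-16 to 2006-12-31: 230 days, exemption £303,000 → (£711,000 − £303,000) × 3.15% × 230/365 = £8,098.5205
Total = £8,797.5616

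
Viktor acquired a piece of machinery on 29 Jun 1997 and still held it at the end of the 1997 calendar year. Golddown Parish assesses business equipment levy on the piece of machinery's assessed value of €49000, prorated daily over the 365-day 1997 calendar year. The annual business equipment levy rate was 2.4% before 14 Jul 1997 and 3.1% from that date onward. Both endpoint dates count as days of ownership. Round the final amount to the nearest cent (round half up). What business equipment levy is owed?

29 Jun – 13 Jul 1997: 15 days at 2.4% → €49000 × 2.4% × 15/365 = €48.3288
14 Jul – 31 Dec 1997: 171 days at 3.1% → €49000 × 3.1% × 171/365 = €711.6411
Total = €759.9699

€759.97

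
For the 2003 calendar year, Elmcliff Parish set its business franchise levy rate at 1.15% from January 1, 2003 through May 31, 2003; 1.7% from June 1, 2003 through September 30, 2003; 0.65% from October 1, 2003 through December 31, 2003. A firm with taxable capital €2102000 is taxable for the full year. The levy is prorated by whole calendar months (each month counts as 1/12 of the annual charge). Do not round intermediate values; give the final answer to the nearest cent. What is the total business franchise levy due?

January 1 – May 31, 2003: 5 months at 1.15% → €2102000 × 1.15% × 5/12 = €10072.0833
June 1 – September 30, 2003: 4 months at 1.7% → €2102000 × 1.7% × 4/12 = €11911.3333
October 1 – December 31, 2003: 3 months at 0.65% → €2102000 × 0.65% × 3/12 = €3415.7500
Total = €25399.1667

€25399.17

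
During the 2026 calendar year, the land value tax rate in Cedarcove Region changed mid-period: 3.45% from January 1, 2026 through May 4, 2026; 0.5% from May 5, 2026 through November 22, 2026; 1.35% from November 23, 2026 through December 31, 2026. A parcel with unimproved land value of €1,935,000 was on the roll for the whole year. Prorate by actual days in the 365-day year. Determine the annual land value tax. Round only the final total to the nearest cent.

January 1 – May 4, 2026: 124 days at 3.45% → €1,935,000 × 3.45% × 124/365 = €22,679.2603
May 5 – November 22, 2026: 202 days at 0.5% → €1,935,000 × 0.5% × 202/365 = €5,354.3836
November 23 – December 31, 2026: 39 days at 1.35% → €1,935,000 × 1.35% × 39/365 = €2,791.1712
Total = €30,824.8151

€30,824.82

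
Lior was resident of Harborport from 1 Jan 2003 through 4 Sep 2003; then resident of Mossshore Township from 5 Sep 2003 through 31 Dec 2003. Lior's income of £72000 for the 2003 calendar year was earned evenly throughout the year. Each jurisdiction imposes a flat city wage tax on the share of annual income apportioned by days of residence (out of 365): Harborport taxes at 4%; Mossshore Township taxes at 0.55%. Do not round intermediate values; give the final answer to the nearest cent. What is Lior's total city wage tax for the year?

Harborport, 1 Jan – 4 Sep 2003: 247 days → £72000 × 4% × 247/365 = £1948.9315
Mossshore Township, 5 Sep – 31 Dec 2003: 118 days → £72000 × 0.55% × 118/365 = £128.0219
Total = £2076.9534

£2076.95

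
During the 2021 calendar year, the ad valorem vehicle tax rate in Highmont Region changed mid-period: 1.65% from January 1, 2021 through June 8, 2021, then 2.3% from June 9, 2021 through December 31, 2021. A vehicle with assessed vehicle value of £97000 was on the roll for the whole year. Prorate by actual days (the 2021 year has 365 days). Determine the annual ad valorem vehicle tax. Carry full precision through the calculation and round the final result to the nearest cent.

£1956.34

January 1 – June 8, 2021: 159 days at 1.65% → £97000 × 1.65% × 159/365 = £697.2041
June 9 – December 31, 2021: 206 days at 2.3% → £97000 × 2.3% × 206/365 = £1259.1397
Total = £1956.3438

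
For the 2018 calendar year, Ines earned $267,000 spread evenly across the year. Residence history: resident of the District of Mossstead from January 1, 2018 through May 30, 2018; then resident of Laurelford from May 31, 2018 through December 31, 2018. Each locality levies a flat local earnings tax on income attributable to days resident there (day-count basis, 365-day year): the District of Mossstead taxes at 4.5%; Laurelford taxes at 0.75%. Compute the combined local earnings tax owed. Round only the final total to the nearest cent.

The District of Mossstead, January 1 – May 30, 2018: 150 days → $267,000 × 4.5% × 150/365 = $4,937.6712
Laurelford, May 31 – December 31, 2018: 215 days → $267,000 × 0.75% × 215/365 = $1,179.5548
Total = $6,117.2260

$6,117.23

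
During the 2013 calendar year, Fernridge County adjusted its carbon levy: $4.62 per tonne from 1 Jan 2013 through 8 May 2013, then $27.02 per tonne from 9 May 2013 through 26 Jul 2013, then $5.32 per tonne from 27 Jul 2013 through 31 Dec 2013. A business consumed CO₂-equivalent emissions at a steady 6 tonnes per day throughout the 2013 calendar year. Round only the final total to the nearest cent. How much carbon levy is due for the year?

1 Jan – 8 May 2013: 128 days × 6 tonnes/day = 768 tonnes at $4.62/tonne → $3,548.16
9 May – 26 Jul 2013: 79 days × 6 tonnes/day = 474 tonnes at $27.02/tonne → $12,807.48
27 Jul – 31 Dec 2013: 158 days × 6 tonnes/day = 948 tonnes at $5.32/tonne → $5,043.36

$21,399.00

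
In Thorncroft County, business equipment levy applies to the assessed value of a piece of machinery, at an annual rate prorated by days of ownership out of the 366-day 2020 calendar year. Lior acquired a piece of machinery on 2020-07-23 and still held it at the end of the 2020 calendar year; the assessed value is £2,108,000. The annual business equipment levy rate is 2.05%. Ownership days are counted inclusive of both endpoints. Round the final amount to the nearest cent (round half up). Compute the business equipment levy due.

£19,127.51

Days held (2020-07-23 to 2020-12-31): 162 out of 366
Tax = £2,108,000 × 2.05% × 162/366 = £19,127.5082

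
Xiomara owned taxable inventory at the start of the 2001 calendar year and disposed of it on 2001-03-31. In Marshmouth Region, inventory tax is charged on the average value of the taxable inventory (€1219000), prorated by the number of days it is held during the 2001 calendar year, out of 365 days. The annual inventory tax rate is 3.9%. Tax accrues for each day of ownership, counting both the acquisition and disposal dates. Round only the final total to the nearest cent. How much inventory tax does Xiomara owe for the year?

Days held (2001-01-01 to 2001-03-31): 90 out of 365
Tax = €1219000 × 3.9% × 90/365 = €11722.4384

€11722.44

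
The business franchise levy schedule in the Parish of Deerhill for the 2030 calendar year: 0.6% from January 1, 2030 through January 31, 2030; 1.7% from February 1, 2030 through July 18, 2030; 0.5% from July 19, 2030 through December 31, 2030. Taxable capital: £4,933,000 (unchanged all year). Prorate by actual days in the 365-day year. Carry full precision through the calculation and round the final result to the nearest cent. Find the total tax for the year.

January 1 – January 31, 2030: 31 days at 0.6% → £4,933,000 × 0.6% × 31/365 = £2,513.8027
February 1 – July 18, 2030: 168 days at 1.7% → £4,933,000 × 1.7% × 168/365 = £38,599.0356
July 19 – December 31, 2030: 166 days at 0.5% → £4,933,000 × 0.5% × 166/365 = £11,217.5068
Total = £52,330.3452

£52,330.35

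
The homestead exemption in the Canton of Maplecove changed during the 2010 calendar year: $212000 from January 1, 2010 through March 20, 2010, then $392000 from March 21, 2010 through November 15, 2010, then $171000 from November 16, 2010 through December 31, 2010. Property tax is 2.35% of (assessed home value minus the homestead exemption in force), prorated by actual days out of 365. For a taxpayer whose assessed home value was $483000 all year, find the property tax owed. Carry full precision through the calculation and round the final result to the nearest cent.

$3708.56

January 1 – March 20, 2010: 79 days, exemption $212000 → ($483000 − $212000) × 2.35% × 79/365 = $1378.3877
March 21 – November 15, 2010: 240 days, exemption $392000 → ($483000 − $392000) × 2.35% × 240/365 = $1406.1370
November 16 – December 31, 2010: 46 days, exemption $171000 → ($483000 − $171000) × 2.35% × 46/365 = $924.0329
Total = $3708.5575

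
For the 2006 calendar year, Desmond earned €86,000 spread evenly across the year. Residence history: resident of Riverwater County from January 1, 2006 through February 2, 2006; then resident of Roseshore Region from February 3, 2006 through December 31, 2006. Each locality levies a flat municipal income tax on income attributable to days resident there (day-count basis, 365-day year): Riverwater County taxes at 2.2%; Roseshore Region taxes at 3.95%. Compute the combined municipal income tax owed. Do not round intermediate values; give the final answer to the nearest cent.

€3,260.93

Riverwater County, January 1 – February 2, 2006: 33 days → €86,000 × 2.2% × 33/365 = €171.0575
Roseshore Region, February 3 – December 31, 2006: 332 days → €86,000 × 3.95% × 332/365 = €3,089.8740
Total = €3,260.9315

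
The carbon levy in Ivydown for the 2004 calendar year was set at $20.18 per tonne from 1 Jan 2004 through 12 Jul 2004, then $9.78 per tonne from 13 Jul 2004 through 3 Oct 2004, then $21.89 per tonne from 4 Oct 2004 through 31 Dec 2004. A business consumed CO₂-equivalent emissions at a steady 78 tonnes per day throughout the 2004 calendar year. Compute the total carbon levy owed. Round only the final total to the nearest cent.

1 Jan – 12 Jul 2004: 194 days × 78 tonnes/day = 15,132 tonnes at $20.18/tonne → $305,363.76
13 Jul – 3 Oct 2004: 83 days × 78 tonnes/day = 6,474 tonnes at $9.78/tonne → $63,315.72
4 Oct – 31 Dec 2004: 89 days × 78 tonnes/day = 6,942 tonnes at $21.89/tonne → $151,960.38

$520,639.86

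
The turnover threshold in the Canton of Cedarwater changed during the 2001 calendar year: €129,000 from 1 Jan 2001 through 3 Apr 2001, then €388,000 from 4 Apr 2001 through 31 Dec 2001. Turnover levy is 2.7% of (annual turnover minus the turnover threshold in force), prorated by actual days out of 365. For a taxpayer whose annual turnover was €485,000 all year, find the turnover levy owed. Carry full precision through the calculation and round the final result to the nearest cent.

1 Jan – 3 Apr 2001: 93 days, exemption €129,000 → (€485,000 − €129,000) × 2.7% × 93/365 = €2,449.0849
4 Apr – 31 Dec 2001: 272 days, exemption €388,000 → (€485,000 − €388,000) × 2.7% × 272/365 = €1,951.6932
Total = €4,400.7781

€4,400.78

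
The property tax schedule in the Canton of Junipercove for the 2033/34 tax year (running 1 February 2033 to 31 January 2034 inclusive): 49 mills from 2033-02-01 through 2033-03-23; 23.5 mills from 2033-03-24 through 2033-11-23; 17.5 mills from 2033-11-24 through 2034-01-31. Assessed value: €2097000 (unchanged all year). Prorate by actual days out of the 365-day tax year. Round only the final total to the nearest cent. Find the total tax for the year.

2033-02-01 to 2033-03-23: 51 days at 49 mills → €2097000 × 4.9% × 51/365 = €14357.2685
2033-03-24 to 2033-11-23: 245 days at 23.5 mills → €2097000 × 2.35% × 245/365 = €33078.0205
2033-11-24 to 2034-01-31: 69 days at 17.5 mills → €2097000 × 1.75% × 69/365 = €6937.3356
Total = €54372.6247

€54372.62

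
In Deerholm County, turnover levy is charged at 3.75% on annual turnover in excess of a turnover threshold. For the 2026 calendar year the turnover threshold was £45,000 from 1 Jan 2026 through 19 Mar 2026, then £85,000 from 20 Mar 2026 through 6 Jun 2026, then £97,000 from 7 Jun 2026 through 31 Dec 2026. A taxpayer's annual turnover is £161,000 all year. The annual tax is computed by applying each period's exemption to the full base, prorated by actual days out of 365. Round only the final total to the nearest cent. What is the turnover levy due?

£2,914.11

1 Jan – 19 Mar 2026: 78 days, exemption £45,000 → (£161,000 − £45,000) × 3.75% × 78/365 = £929.5890
20 Mar – 6 Jun 2026: 79 days, exemption £85,000 → (£161,000 − £85,000) × 3.75% × 79/365 = £616.8493
7 Jun – 31 Dec 2026: 208 days, exemption £97,000 → (£161,000 − £97,000) × 3.75% × 208/365 = £1,367.6712
Total = £2,914.1096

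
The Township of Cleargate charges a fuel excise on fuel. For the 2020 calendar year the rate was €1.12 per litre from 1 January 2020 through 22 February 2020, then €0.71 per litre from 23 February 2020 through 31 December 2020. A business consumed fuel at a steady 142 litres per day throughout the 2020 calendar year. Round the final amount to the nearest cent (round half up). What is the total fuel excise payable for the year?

€39,985.78

1 January – 22 February 2020: 53 days × 142 litres/day = 7,526 litres at €1.12/litre → €8,429.12
23 February – 31 December 2020: 313 days × 142 litres/day = 44,446 litres at €0.71/litre → €31,556.66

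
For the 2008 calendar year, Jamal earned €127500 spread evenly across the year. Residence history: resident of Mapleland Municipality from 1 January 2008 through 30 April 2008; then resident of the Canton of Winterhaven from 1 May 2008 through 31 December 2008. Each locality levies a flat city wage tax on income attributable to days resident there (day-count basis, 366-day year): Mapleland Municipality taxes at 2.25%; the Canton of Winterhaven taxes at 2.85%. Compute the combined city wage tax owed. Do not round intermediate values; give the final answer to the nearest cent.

€3380.84

Mapleland Municipality, 1 January – 30 April 2008: 121 days → €127500 × 2.25% × 121/366 = €948.4119
The Canton of Winterhaven, 1 May – 31 December 2008: 245 days → €127500 × 2.85% × 245/366 = €2432.4283
Total = €3380.8402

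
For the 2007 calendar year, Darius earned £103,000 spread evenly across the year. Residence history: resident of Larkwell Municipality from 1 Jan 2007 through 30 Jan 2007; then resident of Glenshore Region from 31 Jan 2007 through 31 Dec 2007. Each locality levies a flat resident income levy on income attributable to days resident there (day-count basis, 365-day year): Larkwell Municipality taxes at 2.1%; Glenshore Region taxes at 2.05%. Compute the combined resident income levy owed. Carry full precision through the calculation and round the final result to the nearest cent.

£2,115.73

Larkwell Municipality, 1 Jan – 30 Jan 2007: 30 days → £103,000 × 2.1% × 30/365 = £177.7808
Glenshore Region, 31 Jan – 31 Dec 2007: 335 days → £103,000 × 2.05% × 335/365 = £1,937.9521
Total = £2,115.7329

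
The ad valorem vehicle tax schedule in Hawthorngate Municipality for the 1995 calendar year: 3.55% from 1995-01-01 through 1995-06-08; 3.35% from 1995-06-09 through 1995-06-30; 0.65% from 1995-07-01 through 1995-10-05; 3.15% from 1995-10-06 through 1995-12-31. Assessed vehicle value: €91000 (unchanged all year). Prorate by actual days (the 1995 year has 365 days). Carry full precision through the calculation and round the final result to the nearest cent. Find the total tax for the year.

€2431.45

1995-01-01 to 1995-06-08: 159 days at 3.55% → €91000 × 3.55% × 159/365 = €1407.2589
1995-06-09 to 1995-06-30: 22 days at 3.35% → €91000 × 3.35% × 22/365 = €183.7452
1995-07-01 to 1995-10-05: 97 days at 0.65% → €91000 × 0.65% × 97/365 = €157.1932
1995-10-06 to 1995-12-31: 87 days at 3.15% → €91000 × 3.15% × 87/365 = €683.2479
Total = €2431.4452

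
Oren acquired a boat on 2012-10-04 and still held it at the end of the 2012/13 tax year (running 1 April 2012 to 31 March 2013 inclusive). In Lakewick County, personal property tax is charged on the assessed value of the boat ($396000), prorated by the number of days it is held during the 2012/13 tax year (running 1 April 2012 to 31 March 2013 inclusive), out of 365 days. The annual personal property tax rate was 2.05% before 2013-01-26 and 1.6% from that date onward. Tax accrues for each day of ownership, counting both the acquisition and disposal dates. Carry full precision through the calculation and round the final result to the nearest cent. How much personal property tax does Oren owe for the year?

$3663.81

2012-10-04 to 2013-01-25: 114 days at 2.05% → $396000 × 2.05% × 114/365 = $2535.4849
2013-01-26 to 2013-03-31: 65 days at 1.6% → $396000 × 1.6% × 65/365 = $1128.3288
Total = $3663.8137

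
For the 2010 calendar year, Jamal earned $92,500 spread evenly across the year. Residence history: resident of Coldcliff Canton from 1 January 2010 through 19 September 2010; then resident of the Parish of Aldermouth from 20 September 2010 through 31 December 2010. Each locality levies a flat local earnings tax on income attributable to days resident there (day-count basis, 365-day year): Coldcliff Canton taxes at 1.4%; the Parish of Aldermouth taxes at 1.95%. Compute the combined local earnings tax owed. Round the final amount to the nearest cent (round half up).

$1,438.57

Coldcliff Canton, 1 January – 19 September 2010: 262 days → $92,500 × 1.4% × 262/365 = $929.5616
The Parish of Aldermouth, 20 September – 31 December 2010: 103 days → $92,500 × 1.95% × 103/365 = $509.0034
Total = $1,438.5651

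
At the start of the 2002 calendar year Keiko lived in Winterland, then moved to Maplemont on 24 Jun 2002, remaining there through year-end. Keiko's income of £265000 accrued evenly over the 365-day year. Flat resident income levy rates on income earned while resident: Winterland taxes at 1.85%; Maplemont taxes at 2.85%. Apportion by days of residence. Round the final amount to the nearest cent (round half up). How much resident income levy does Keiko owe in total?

£6289.21

Winterland, 1 Jan – 23 Jun 2002: 174 days → £265000 × 1.85% × 174/365 = £2337.0822
Maplemont, 24 Jun – 31 Dec 2002: 191 days → £265000 × 2.85% × 191/365 = £3952.1301
Total = £6289.2123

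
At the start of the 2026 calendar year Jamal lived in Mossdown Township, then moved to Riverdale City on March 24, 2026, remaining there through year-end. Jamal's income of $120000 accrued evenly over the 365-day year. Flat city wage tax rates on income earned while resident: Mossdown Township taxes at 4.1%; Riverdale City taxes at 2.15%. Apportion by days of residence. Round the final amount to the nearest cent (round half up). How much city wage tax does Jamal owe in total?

$3105.70

Mossdown Township, January 1 – March 23, 2026: 82 days → $120000 × 4.1% × 82/365 = $1105.3151
Riverdale City, March 24 – December 31, 2026: 283 days → $120000 × 2.15% × 283/365 = $2000.3836
Total = $3105.6986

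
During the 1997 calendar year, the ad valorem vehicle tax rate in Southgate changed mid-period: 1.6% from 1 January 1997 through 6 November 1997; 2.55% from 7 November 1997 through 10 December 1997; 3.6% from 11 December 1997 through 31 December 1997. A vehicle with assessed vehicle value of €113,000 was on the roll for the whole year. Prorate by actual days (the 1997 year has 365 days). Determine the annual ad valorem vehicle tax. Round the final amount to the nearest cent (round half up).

1 January – 6 November 1997: 310 days at 1.6% → €113,000 × 1.6% × 310/365 = €1,535.5616
7 November – 10 December 1997: 34 days at 2.55% → €113,000 × 2.55% × 34/365 = €268.4137
11 December – 31 December 1997: 21 days at 3.6% → €113,000 × 3.6% × 21/365 = €234.0493
Total = €2,038.0247

€2,038.02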